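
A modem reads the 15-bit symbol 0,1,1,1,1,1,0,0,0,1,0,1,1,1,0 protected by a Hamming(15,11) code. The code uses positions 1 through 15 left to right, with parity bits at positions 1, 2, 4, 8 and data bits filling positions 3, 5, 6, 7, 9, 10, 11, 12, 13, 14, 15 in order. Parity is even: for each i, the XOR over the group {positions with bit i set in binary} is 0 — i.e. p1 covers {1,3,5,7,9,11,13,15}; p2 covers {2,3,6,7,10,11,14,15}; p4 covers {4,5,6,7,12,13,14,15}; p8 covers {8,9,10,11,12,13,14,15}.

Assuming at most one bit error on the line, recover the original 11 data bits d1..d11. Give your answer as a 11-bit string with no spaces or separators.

01100101110

s1 (pos 1,3,5,7,9,11,13,15): 0⊕1⊕1⊕0⊕0⊕0⊕1⊕0 = 1
s2 (pos 2,3,6,7,10,11,14,15): 1⊕1⊕1⊕0⊕1⊕0⊕1⊕0 = 1
s4 (pos 4,5,6,7,12,13,14,15): 1⊕1⊕1⊕0⊕1⊕1⊕1⊕0 = 0
s8 (pos 8,9,10,11,12,13,14,15): 0⊕0⊕1⊕0⊕1⊕1⊕1⊕0 = 0
Syndrome s8…s1 = 0011 → error at position 3.
Flip position 3: 011111000101110 → 010111000101110
Read data bits from positions 3,5,6,7,9,10,11,12,13,14,15: 01100101110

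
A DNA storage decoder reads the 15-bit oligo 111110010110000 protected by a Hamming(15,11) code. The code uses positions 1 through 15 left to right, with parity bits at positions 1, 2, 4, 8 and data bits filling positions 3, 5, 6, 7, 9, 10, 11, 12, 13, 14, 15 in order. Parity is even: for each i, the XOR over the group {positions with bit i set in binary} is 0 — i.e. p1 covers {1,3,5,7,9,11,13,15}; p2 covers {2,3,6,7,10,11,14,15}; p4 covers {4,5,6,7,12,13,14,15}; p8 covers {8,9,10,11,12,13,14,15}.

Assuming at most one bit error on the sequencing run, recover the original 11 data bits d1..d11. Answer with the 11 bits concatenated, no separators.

11000110000

s1 (pos 1,3,5,7,9,11,13,15): 1⊕1⊕1⊕0⊕0⊕1⊕0⊕0 = 0
s2 (pos 2,3,6,7,10,11,14,15): 1⊕1⊕0⊕0⊕1⊕1⊕0⊕0 = 0
s4 (pos 4,5,6,7,12,13,14,15): 1⊕1⊕0⊕0⊕0⊕0⊕0⊕0 = 0
s8 (pos 8,9,10,11,12,13,14,15): 1⊕0⊕1⊕1⊕0⊕0⊕0⊕0 = 1
Syndrome s8…s1 = 1000 → error at position 8.
Flip position 8: 111110010110000 → 111110000110000
Read data bits from positions 3,5,6,7,9,10,11,12,13,14,15: 11000110000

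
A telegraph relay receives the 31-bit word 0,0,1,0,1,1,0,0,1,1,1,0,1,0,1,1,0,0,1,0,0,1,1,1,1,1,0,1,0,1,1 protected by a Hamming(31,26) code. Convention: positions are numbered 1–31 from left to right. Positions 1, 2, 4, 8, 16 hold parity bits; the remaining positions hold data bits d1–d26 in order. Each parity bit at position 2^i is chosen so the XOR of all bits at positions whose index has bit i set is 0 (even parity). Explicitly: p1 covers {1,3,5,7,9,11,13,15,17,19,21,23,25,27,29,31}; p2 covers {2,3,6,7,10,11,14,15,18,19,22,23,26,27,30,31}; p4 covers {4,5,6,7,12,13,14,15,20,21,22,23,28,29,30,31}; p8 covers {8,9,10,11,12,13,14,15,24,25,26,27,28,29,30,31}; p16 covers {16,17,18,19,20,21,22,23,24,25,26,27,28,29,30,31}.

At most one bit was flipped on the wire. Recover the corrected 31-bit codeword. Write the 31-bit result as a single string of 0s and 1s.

s1 (pos 1,3,5,7,9,11,13,15,17,19,21,23,25,27,29,31): 0⊕1⊕1⊕0⊕1⊕1⊕1⊕1⊕0⊕1⊕0⊕1⊕1⊕0⊕0⊕1 = 0
s2 (pos 2,3,6,7,10,11,14,15,18,19,22,23,26,27,30,31): 0⊕1⊕1⊕0⊕1⊕1⊕0⊕1⊕0⊕1⊕1⊕1⊕1⊕0⊕1⊕1 = 1
s4 (pos 4,5,6,7,12,13,14,15,20,21,22,23,28,29,30,31): 0⊕1⊕1⊕0⊕0⊕1⊕0⊕1⊕0⊕0⊕1⊕1⊕1⊕0⊕1⊕1 = 1
s8 (pos 8,9,10,11,12,13,14,15,24,25,26,27,28,29,30,31): 0⊕1⊕1⊕1⊕0⊕1⊕0⊕1⊕1⊕1⊕1⊕0⊕1⊕0⊕1⊕1 = 1
s16 (pos 16,17,18,19,20,21,22,23,24,25,26,27,28,29,30,31): 1⊕0⊕0⊕1⊕0⊕0⊕1⊕1⊕1⊕1⊕1⊕0⊕1⊕0⊕1⊕1 = 0
Syndrome s16…s1 = 01110 → error at position 14.
Flip position 14: 0010110011101011001001111101011 → 0010110011101111001001111101011

0010110011101111001001111101011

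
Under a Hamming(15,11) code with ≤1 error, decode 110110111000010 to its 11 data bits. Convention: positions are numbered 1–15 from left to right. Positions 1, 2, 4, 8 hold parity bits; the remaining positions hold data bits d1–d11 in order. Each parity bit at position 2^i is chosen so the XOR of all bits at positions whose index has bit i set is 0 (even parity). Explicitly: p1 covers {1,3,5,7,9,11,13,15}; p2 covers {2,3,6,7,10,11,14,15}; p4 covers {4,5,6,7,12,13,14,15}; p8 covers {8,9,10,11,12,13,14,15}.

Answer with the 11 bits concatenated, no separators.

s1 (pos 1,3,5,7,9,11,13,15): 1⊕0⊕1⊕1⊕1⊕0⊕0⊕0 = 0
s2 (pos 2,3,6,7,10,11,14,15): 1⊕0⊕0⊕1⊕0⊕0⊕1⊕0 = 1
s4 (pos 4,5,6,7,12,13,14,15): 1⊕1⊕0⊕1⊕0⊕0⊕1⊕0 = 0
s8 (pos 8,9,10,11,12,13,14,15): 1⊕1⊕0⊕0⊕0⊕0⊕1⊕0 = 1
Syndrome s8…s1 = 1010 → error at position 10.
Flip position 10: 110110111000010 → 110110111100010
Read data bits from positions 3,5,6,7,9,10,11,12,13,14,15: 01011100010

01011100010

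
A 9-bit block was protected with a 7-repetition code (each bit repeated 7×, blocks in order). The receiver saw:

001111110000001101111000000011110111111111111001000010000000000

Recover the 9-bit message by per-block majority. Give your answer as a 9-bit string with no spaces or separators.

Block 1 (0011111): 5 ones → 1
Block 2 (1000000): 1 one → 0
Block 3 (1101111): 6 ones → 1
Block 4 (0000000): 0 ones → 0
Block 5 (1111011): 6 ones → 1
Block 6 (1111111): 7 ones → 1
Block 7 (1110010): 4 ones → 1
Block 8 (0001000): 1 one → 0
Block 9 (0000000): 0 ones → 0

101011100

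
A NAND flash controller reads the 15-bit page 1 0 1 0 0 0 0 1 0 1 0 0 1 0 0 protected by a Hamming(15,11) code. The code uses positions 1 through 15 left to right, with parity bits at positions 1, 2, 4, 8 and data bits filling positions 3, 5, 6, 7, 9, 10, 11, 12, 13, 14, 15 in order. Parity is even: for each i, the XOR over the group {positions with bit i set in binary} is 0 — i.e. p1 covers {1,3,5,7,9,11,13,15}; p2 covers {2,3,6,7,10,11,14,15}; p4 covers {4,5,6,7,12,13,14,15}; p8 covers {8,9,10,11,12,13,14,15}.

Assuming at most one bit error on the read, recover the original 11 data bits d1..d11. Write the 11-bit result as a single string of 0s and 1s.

s1 (pos 1,3,5,7,9,11,13,15): 1⊕1⊕0⊕0⊕0⊕0⊕1⊕0 = 1
s2 (pos 2,3,6,7,10,11,14,15): 0⊕1⊕0⊕0⊕1⊕0⊕0⊕0 = 0
s4 (pos 4,5,6,7,12,13,14,15): 0⊕0⊕0⊕0⊕0⊕1⊕0⊕0 = 1
s8 (pos 8,9,10,11,12,13,14,15): 1⊕0⊕1⊕0⊕0⊕1⊕0⊕0 = 1
Syndrome s8…s1 = 1101 → error at position 13.
Flip position 13: 101000010100100 → 101000010100000
Read data bits from positions 3,5,6,7,9,10,11,12,13,14,15: 10000100000

10000100000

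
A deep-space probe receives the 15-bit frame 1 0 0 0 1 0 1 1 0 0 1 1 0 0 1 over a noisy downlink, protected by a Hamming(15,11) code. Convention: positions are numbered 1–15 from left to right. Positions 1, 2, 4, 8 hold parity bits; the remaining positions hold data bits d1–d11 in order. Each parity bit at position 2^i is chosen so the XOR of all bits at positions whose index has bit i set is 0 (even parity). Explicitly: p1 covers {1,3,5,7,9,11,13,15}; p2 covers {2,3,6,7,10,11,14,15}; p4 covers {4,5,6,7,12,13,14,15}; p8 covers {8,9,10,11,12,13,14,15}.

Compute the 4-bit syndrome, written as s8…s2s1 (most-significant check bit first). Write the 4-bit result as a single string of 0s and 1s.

s1 (pos 1,3,5,7,9,11,13,15): 1⊕0⊕1⊕1⊕0⊕1⊕0⊕1 = 1
s2 (pos 2,3,6,7,10,11,14,15): 0⊕0⊕0⊕1⊕0⊕1⊕0⊕1 = 1
s4 (pos 4,5,6,7,12,13,14,15): 0⊕1⊕0⊕1⊕1⊕0⊕0⊕1 = 0
s8 (pos 8,9,10,11,12,13,14,15): 1⊕0⊕0⊕1⊕1⊕0⊕0⊕1 = 0
Syndrome s8…s1 = 0011 → error at position 3.

0011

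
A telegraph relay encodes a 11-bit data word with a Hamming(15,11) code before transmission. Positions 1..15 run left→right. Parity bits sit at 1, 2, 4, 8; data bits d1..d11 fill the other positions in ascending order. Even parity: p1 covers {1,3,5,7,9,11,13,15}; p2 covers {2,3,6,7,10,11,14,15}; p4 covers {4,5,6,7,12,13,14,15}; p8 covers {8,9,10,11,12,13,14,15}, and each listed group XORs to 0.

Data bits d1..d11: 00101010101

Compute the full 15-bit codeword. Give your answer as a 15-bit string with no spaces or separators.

010101001010101

Place data at non-parity positions: p1 p2 0 p4 0 1 0 p8 1 0 1 0 1 0 1
p1 (pos 1,3,5,7,9,11,13,15): XOR of data positions = 0⊕0⊕0⊕1⊕1⊕1⊕1 = 0
p2 (pos 2,3,6,7,10,11,14,15): XOR of data positions = 0⊕1⊕0⊕0⊕1⊕0⊕1 = 1
p4 (pos 4,5,6,7,12,13,14,15): XOR of data positions = 0⊕1⊕0⊕0⊕1⊕0⊕1 = 1
p8 (pos 8,9,10,11,12,13,14,15): XOR of data positions = 1⊕0⊕1⊕0⊕1⊕0⊕1 = 0
Codeword: 010101001010101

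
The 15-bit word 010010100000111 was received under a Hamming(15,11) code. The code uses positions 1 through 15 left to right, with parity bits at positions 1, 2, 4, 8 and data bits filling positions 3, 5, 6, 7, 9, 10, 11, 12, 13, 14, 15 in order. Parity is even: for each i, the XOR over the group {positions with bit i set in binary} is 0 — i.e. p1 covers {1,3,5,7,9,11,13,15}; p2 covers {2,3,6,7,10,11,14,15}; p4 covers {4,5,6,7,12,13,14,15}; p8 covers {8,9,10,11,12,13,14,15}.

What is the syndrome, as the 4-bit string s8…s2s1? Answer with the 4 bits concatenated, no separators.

s1 (pos 1,3,5,7,9,11,13,15): 0⊕0⊕1⊕1⊕0⊕0⊕1⊕1 = 0
s2 (pos 2,3,6,7,10,11,14,15): 1⊕0⊕0⊕1⊕0⊕0⊕1⊕1 = 0
s4 (pos 4,5,6,7,12,13,14,15): 0⊕1⊕0⊕1⊕0⊕1⊕1⊕1 = 1
s8 (pos 8,9,10,11,12,13,14,15): 0⊕0⊕0⊕0⊕0⊕1⊕1⊕1 = 1
Syndrome s8…s1 = 1100 → error at position 12.

1100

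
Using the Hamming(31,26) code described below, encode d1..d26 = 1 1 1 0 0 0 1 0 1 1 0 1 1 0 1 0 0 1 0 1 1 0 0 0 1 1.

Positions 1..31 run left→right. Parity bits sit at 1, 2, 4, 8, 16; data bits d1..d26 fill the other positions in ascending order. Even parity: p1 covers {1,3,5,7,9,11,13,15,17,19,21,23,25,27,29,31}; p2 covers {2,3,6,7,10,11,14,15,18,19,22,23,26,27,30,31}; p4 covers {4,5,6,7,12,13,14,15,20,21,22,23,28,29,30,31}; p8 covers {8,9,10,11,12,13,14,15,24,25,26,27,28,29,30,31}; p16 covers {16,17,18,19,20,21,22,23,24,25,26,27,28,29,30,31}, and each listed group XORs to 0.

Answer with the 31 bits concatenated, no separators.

0110110100101100110100101100011

Place data at non-parity positions: p1 p2 1 p4 1 1 0 p8 0 0 1 0 1 1 0 p16 1 1 0 1 0 0 1 0 1 1 0 0 0 1 1
p1 (pos 1,3,5,7,9,11,13,15,17,19,21,23,25,27,29,31): XOR of data positions = 1⊕1⊕0⊕0⊕1⊕1⊕0⊕1⊕0⊕0⊕1⊕1⊕0⊕0⊕1 = 0
p2 (pos 2,3,6,7,10,11,14,15,18,19,22,23,26,27,30,31): XOR of data positions = 1⊕1⊕0⊕0⊕1⊕1⊕0⊕1⊕0⊕0⊕1⊕1⊕0⊕1⊕1 = 1
p4 (pos 4,5,6,7,12,13,14,15,20,21,22,23,28,29,30,31): XOR of data positions = 1⊕1⊕0⊕0⊕1⊕1⊕0⊕1⊕0⊕0⊕1⊕0⊕0⊕1⊕1 = 0
p8 (pos 8,9,10,11,12,13,14,15,24,25,26,27,28,29,30,31): XOR of data positions = 0⊕0⊕1⊕0⊕1⊕1⊕0⊕0⊕1⊕1⊕0⊕0⊕0⊕1⊕1 = 1
p16 (pos 16,17,18,19,20,21,22,23,24,25,26,27,28,29,30,31): XOR of data positions = 1⊕1⊕0⊕1⊕0⊕0⊕1⊕0⊕1⊕1⊕0⊕0⊕0⊕1⊕1 = 0
Codeword: 0110110100101100110100101100011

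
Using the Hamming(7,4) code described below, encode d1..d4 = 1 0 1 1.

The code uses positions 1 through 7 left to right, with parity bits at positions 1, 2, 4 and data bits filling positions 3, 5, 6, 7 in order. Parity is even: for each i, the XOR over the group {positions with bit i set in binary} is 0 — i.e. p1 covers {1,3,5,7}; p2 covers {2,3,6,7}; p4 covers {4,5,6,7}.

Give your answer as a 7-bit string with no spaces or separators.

0110011

Place data at non-parity positions: p1 p2 1 p4 0 1 1
p1 (pos 1,3,5,7): XOR of data positions = 1⊕0⊕1 = 0
p2 (pos 2,3,6,7): XOR of data positions = 1⊕1⊕1 = 1
p4 (pos 4,5,6,7): XOR of data positions = 0⊕1⊕1 = 0
Codeword: 0110011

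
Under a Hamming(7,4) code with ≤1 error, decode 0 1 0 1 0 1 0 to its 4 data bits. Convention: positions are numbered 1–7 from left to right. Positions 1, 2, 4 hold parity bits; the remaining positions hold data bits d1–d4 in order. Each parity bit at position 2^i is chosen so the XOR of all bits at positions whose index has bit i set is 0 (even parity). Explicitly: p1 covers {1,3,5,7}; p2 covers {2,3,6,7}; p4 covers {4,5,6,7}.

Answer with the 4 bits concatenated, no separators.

s1 (pos 1,3,5,7): 0⊕0⊕0⊕0 = 0
s2 (pos 2,3,6,7): 1⊕0⊕1⊕0 = 0
s4 (pos 4,5,6,7): 1⊕0⊕1⊕0 = 0
Syndrome s4…s1 = 000 → no error.
Read data bits from positions 3,5,6,7: 0010

0010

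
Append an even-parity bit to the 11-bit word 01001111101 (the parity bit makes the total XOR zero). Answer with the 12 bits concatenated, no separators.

010011111011

XOR of the 11 data bits: 0⊕1⊕0⊕0⊕1⊕1⊕1⊕1⊕1⊕0⊕1 = 1
Parity bit = 1 (so all 12 bits XOR to 0).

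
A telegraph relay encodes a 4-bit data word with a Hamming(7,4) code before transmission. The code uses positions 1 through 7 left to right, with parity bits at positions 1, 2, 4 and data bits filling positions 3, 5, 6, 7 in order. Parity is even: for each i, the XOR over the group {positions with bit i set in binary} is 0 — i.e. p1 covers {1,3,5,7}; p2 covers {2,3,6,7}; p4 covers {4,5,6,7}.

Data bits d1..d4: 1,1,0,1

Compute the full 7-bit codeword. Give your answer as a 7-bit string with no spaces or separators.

1010101

Place data at non-parity positions: p1 p2 1 p4 1 0 1
p1 (pos 1,3,5,7): XOR of data positions = 1⊕1⊕1 = 1
p2 (pos 2,3,6,7): XOR of data positions = 1⊕0⊕1 = 0
p4 (pos 4,5,6,7): XOR of data positions = 1⊕0⊕1 = 0
Codeword: 1010101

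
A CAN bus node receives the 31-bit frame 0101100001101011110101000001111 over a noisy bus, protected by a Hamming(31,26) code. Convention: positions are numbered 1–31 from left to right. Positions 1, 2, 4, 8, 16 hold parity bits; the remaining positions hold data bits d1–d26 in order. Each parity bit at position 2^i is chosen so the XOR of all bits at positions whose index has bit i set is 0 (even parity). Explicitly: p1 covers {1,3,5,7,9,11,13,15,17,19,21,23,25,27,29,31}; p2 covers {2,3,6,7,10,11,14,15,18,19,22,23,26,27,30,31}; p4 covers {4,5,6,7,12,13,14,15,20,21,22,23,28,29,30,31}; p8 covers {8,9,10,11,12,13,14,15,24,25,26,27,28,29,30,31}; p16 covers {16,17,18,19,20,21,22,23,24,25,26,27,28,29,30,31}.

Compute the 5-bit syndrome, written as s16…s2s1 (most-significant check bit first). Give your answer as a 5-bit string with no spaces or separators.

s1 (pos 1,3,5,7,9,11,13,15,17,19,21,23,25,27,29,31): 0⊕0⊕1⊕0⊕0⊕1⊕1⊕1⊕1⊕0⊕0⊕0⊕0⊕0⊕1⊕1 = 1
s2 (pos 2,3,6,7,10,11,14,15,18,19,22,23,26,27,30,31): 1⊕0⊕0⊕0⊕1⊕1⊕0⊕1⊕1⊕0⊕1⊕0⊕0⊕0⊕1⊕1 = 0
s4 (pos 4,5,6,7,12,13,14,15,20,21,22,23,28,29,30,31): 1⊕1⊕0⊕0⊕0⊕1⊕0⊕1⊕1⊕0⊕1⊕0⊕1⊕1⊕1⊕1 = 0
s8 (pos 8,9,10,11,12,13,14,15,24,25,26,27,28,29,30,31): 0⊕0⊕1⊕1⊕0⊕1⊕0⊕1⊕0⊕0⊕0⊕0⊕1⊕1⊕1⊕1 = 0
s16 (pos 16,17,18,19,20,21,22,23,24,25,26,27,28,29,30,31): 1⊕1⊕1⊕0⊕1⊕0⊕1⊕0⊕0⊕0⊕0⊕0⊕1⊕1⊕1⊕1 = 1
Syndrome s16…s1 = 10001 → error at position 17.

10001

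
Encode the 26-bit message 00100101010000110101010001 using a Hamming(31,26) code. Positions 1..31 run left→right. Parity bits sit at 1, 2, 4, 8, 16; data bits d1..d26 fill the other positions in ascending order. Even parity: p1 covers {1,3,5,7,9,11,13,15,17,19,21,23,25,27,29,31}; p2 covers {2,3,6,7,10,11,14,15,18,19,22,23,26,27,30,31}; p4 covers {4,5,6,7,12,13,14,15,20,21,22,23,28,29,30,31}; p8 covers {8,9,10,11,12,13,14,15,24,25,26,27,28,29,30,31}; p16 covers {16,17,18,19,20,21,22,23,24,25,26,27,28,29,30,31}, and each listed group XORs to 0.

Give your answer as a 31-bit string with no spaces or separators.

1001010001010100000110101010001

Place data at non-parity positions: p1 p2 0 p4 0 1 0 p8 0 1 0 1 0 1 0 p16 0 0 0 1 1 0 1 0 1 0 1 0 0 0 1
p1 (pos 1,3,5,7,9,11,13,15,17,19,21,23,25,27,29,31): XOR of data positions = 0⊕0⊕0⊕0⊕0⊕0⊕0⊕0⊕0⊕1⊕1⊕1⊕1⊕0⊕1 = 1
p2 (pos 2,3,6,7,10,11,14,15,18,19,22,23,26,27,30,31): XOR of data positions = 0⊕1⊕0⊕1⊕0⊕1⊕0⊕0⊕0⊕0⊕1⊕0⊕1⊕0⊕1 = 0
p4 (pos 4,5,6,7,12,13,14,15,20,21,22,23,28,29,30,31): XOR of data positions = 0⊕1⊕0⊕1⊕0⊕1⊕0⊕1⊕1⊕0⊕1⊕0⊕0⊕0⊕1 = 1
p8 (pos 8,9,10,11,12,13,14,15,24,25,26,27,28,29,30,31): XOR of data positions = 0⊕1⊕0⊕1⊕0⊕1⊕0⊕0⊕1⊕0⊕1⊕0⊕0⊕0⊕1 = 0
p16 (pos 16,17,18,19,20,21,22,23,24,25,26,27,28,29,30,31): XOR of data positions = 0⊕0⊕0⊕1⊕1⊕0⊕1⊕0⊕1⊕0⊕1⊕0⊕0⊕0⊕1 = 0
Codeword: 1001010001010100000110101010001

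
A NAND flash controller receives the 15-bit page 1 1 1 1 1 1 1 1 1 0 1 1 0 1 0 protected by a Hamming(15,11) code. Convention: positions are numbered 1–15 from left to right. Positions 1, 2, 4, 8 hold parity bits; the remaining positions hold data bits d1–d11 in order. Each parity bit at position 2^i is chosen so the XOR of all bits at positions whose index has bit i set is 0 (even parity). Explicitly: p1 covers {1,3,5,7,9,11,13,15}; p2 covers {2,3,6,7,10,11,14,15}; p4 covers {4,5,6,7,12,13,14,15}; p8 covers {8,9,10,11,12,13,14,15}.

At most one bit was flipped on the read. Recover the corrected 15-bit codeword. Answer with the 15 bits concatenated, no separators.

111111101011010

s1 (pos 1,3,5,7,9,11,13,15): 1⊕1⊕1⊕1⊕1⊕1⊕0⊕0 = 0
s2 (pos 2,3,6,7,10,11,14,15): 1⊕1⊕1⊕1⊕0⊕1⊕1⊕0 = 0
s4 (pos 4,5,6,7,12,13,14,15): 1⊕1⊕1⊕1⊕1⊕0⊕1⊕0 = 0
s8 (pos 8,9,10,11,12,13,14,15): 1⊕1⊕0⊕1⊕1⊕0⊕1⊕0 = 1
Syndrome s8…s1 = 1000 → error at position 8.
Flip position 8: 111111111011010 → 111111101011010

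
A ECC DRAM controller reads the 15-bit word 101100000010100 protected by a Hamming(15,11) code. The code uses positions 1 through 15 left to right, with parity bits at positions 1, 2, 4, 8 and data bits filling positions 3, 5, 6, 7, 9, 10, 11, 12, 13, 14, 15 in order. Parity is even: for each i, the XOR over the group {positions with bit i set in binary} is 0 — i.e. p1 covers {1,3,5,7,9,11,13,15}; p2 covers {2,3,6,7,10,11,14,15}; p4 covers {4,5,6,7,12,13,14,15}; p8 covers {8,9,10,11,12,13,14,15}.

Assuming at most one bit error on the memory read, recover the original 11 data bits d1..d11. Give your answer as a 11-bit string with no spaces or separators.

10000010100

s1 (pos 1,3,5,7,9,11,13,15): 1⊕1⊕0⊕0⊕0⊕1⊕1⊕0 = 0
s2 (pos 2,3,6,7,10,11,14,15): 0⊕1⊕0⊕0⊕0⊕1⊕0⊕0 = 0
s4 (pos 4,5,6,7,12,13,14,15): 1⊕0⊕0⊕0⊕0⊕1⊕0⊕0 = 0
s8 (pos 8,9,10,11,12,13,14,15): 0⊕0⊕0⊕1⊕0⊕1⊕0⊕0 = 0
Syndrome s8…s1 = 0000 → no error.
Read data bits from positions 3,5,6,7,9,10,11,12,13,14,15: 10000010100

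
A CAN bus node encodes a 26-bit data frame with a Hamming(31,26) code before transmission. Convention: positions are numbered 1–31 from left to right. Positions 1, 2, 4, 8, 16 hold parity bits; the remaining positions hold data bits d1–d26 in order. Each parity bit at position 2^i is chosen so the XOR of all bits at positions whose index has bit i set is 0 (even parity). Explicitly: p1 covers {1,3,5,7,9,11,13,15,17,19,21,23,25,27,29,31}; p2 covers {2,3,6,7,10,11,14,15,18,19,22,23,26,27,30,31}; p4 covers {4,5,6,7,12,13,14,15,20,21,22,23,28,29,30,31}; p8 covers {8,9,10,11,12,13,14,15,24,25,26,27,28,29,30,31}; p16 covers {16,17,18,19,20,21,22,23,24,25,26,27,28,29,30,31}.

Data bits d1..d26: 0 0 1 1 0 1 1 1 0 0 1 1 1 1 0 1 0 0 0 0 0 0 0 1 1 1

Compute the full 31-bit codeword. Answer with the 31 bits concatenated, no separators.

0100011101110011111010000000111

Place data at non-parity positions: p1 p2 0 p4 0 1 1 p8 0 1 1 1 0 0 1 p16 1 1 1 0 1 0 0 0 0 0 0 0 1 1 1
p1 (pos 1,3,5,7,9,11,13,15,17,19,21,23,25,27,29,31): XOR of data positions = 0⊕0⊕1⊕0⊕1⊕0⊕1⊕1⊕1⊕1⊕0⊕0⊕0⊕1⊕1 = 0
p2 (pos 2,3,6,7,10,11,14,15,18,19,22,23,26,27,30,31): XOR of data positions = 0⊕1⊕1⊕1⊕1⊕0⊕1⊕1⊕1⊕0⊕0⊕0⊕0⊕1⊕1 = 1
p4 (pos 4,5,6,7,12,13,14,15,20,21,22,23,28,29,30,31): XOR of data positions = 0⊕1⊕1⊕1⊕0⊕0⊕1⊕0⊕1⊕0⊕0⊕0⊕1⊕1⊕1 = 0
p8 (pos 8,9,10,11,12,13,14,15,24,25,26,27,28,29,30,31): XOR of data positions = 0⊕1⊕1⊕1⊕0⊕0⊕1⊕0⊕0⊕0⊕0⊕0⊕1⊕1⊕1 = 1
p16 (pos 16,17,18,19,20,21,22,23,24,25,26,27,28,29,30,31): XOR of data positions = 1⊕1⊕1⊕0⊕1⊕0⊕0⊕0⊕0⊕0⊕0⊕0⊕1⊕1⊕1 = 1
Codeword: 0100011101110011111010000000111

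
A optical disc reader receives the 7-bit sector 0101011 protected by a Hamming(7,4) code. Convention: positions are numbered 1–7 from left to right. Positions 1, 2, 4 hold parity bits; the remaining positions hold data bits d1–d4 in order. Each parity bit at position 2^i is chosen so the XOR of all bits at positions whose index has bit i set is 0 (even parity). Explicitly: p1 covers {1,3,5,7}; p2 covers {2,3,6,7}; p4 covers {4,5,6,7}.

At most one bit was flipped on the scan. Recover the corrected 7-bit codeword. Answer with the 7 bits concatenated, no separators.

0101010

s1 (pos 1,3,5,7): 0⊕0⊕0⊕1 = 1
s2 (pos 2,3,6,7): 1⊕0⊕1⊕1 = 1
s4 (pos 4,5,6,7): 1⊕0⊕1⊕1 = 1
Syndrome s4…s1 = 111 → error at position 7.
Flip position 7: 0101011 → 0101010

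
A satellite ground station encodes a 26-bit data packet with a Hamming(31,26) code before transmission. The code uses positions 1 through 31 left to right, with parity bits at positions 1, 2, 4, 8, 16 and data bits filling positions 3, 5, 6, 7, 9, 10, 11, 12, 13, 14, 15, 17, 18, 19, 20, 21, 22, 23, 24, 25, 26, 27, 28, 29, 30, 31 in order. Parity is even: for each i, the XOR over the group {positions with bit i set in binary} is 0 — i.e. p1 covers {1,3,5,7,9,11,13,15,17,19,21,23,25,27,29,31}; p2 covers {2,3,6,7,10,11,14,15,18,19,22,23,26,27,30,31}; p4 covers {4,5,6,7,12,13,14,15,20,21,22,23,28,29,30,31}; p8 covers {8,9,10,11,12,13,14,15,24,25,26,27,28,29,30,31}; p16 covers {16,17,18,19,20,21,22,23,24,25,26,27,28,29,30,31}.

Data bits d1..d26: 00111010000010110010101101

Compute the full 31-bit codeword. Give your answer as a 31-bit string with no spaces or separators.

0001011110100000010110010101101

Place data at non-parity positions: p1 p2 0 p4 0 1 1 p8 1 0 1 0 0 0 0 p16 0 1 0 1 1 0 0 1 0 1 0 1 1 0 1
p1 (pos 1,3,5,7,9,11,13,15,17,19,21,23,25,27,29,31): XOR of data positions = 0⊕0⊕1⊕1⊕1⊕0⊕0⊕0⊕0⊕1⊕0⊕0⊕0⊕1⊕1 = 0
p2 (pos 2,3,6,7,10,11,14,15,18,19,22,23,26,27,30,31): XOR of data positions = 0⊕1⊕1⊕0⊕1⊕0⊕0⊕1⊕0⊕0⊕0⊕1⊕0⊕0⊕1 = 0
p4 (pos 4,5,6,7,12,13,14,15,20,21,22,23,28,29,30,31): XOR of data positions = 0⊕1⊕1⊕0⊕0⊕0⊕0⊕1⊕1⊕0⊕0⊕1⊕1⊕0⊕1 = 1
p8 (pos 8,9,10,11,12,13,14,15,24,25,26,27,28,29,30,31): XOR of data positions = 1⊕0⊕1⊕0⊕0⊕0⊕0⊕1⊕0⊕1⊕0⊕1⊕1⊕0⊕1 = 1
p16 (pos 16,17,18,19,20,21,22,23,24,25,26,27,28,29,30,31): XOR of data positions = 0⊕1⊕0⊕1⊕1⊕0⊕0⊕1⊕0⊕1⊕0⊕1⊕1⊕0⊕1 = 0
Codeword: 0001011110100000010110010101101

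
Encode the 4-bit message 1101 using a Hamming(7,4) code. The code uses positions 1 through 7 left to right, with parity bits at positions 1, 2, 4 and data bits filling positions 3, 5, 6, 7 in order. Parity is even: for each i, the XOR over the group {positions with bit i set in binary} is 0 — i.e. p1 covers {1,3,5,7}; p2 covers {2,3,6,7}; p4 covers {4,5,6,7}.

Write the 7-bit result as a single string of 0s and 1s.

1010101

Place data at non-parity positions: p1 p2 1 p4 1 0 1
p1 (pos 1,3,5,7): XOR of data positions = 1⊕1⊕1 = 1
p2 (pos 2,3,6,7): XOR of data positions = 1⊕0⊕1 = 0
p4 (pos 4,5,6,7): XOR of data positions = 1⊕0⊕1 = 0
Codeword: 1010101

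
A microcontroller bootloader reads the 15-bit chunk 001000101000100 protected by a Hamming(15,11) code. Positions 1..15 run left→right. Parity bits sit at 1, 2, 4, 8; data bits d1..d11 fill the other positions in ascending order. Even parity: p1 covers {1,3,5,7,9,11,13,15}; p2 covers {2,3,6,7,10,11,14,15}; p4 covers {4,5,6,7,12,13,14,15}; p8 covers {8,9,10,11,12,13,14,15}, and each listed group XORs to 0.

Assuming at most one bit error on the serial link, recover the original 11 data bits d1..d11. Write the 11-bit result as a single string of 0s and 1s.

s1 (pos 1,3,5,7,9,11,13,15): 0⊕1⊕0⊕1⊕1⊕0⊕1⊕0 = 0
s2 (pos 2,3,6,7,10,11,14,15): 0⊕1⊕0⊕1⊕0⊕0⊕0⊕0 = 0
s4 (pos 4,5,6,7,12,13,14,15): 0⊕0⊕0⊕1⊕0⊕1⊕0⊕0 = 0
s8 (pos 8,9,10,11,12,13,14,15): 0⊕1⊕0⊕0⊕0⊕1⊕0⊕0 = 0
Syndrome s8…s1 = 0000 → no error.
Read data bits from positions 3,5,6,7,9,10,11,12,13,14,15: 10011000100

10011000100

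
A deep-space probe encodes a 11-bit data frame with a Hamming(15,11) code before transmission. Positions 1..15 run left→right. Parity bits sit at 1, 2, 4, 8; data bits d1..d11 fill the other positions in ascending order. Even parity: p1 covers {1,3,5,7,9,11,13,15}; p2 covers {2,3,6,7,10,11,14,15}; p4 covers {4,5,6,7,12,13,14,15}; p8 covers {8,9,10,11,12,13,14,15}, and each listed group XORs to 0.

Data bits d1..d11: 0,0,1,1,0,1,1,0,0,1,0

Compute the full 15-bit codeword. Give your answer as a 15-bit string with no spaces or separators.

010101110110010

Place data at non-parity positions: p1 p2 0 p4 0 1 1 p8 0 1 1 0 0 1 0
p1 (pos 1,3,5,7,9,11,13,15): XOR of data positions = 0⊕0⊕1⊕0⊕1⊕0⊕0 = 0
p2 (pos 2,3,6,7,10,11,14,15): XOR of data positions = 0⊕1⊕1⊕1⊕1⊕1⊕0 = 1
p4 (pos 4,5,6,7,12,13,14,15): XOR of data positions = 0⊕1⊕1⊕0⊕0⊕1⊕0 = 1
p8 (pos 8,9,10,11,12,13,14,15): XOR of data positions = 0⊕1⊕1⊕0⊕0⊕1⊕0 = 1
Codeword: 010101110110010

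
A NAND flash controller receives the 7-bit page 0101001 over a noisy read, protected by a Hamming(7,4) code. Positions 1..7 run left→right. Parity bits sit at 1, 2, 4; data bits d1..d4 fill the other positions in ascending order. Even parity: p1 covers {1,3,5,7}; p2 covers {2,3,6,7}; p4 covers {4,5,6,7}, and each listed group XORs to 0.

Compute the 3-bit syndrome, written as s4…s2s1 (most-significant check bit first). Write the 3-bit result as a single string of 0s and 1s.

001

s1 (pos 1,3,5,7): 0⊕0⊕0⊕1 = 1
s2 (pos 2,3,6,7): 1⊕0⊕0⊕1 = 0
s4 (pos 4,5,6,7): 1⊕0⊕0⊕1 = 0
Syndrome s4…s1 = 001 → error at position 1.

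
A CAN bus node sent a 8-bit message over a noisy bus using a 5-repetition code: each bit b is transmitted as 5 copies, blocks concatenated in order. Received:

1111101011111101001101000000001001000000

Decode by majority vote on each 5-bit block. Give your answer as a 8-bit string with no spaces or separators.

Block 1 (11111): 5 ones → 1
Block 2 (01011): 3 ones → 1
Block 3 (11110): 4 ones → 1
Block 4 (10011): 3 ones → 1
Block 5 (01000): 1 one → 0
Block 6 (00000): 0 ones → 0
Block 7 (10010): 2 ones → 0
Block 8 (00000): 0 ones → 0

11110000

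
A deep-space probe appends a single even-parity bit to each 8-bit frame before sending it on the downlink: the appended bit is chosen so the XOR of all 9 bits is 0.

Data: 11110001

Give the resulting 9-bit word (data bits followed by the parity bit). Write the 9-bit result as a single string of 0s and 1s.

XOR of the 8 data bits: 1⊕1⊕1⊕1⊕0⊕0⊕0⊕1 = 1
Parity bit = 1 (so all 9 bits XOR to 0).

111100011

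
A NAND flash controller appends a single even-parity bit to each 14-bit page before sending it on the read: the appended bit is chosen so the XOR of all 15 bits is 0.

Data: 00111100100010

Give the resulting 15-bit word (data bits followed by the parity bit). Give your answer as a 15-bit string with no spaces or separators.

XOR of the 14 data bits: 0⊕0⊕1⊕1⊕1⊕1⊕0⊕0⊕1⊕0⊕0⊕0⊕1⊕0 = 0
Parity bit = 0 (so all 15 bits XOR to 0).

001111001000100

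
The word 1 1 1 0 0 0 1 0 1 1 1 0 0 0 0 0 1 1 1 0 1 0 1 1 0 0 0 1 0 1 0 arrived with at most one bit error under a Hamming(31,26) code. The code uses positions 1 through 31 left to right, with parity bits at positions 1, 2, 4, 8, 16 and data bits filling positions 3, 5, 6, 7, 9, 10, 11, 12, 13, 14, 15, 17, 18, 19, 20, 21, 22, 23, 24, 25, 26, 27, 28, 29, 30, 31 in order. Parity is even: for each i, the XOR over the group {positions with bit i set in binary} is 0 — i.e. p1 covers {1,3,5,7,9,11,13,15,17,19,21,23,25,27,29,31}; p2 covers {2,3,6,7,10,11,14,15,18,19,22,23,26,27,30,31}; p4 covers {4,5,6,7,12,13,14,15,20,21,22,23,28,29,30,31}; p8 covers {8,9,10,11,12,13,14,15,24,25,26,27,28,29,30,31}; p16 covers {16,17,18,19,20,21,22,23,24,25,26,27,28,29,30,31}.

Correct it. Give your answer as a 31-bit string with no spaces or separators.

1110000011100000111010110001010

s1 (pos 1,3,5,7,9,11,13,15,17,19,21,23,25,27,29,31): 1⊕1⊕0⊕1⊕1⊕1⊕0⊕0⊕1⊕1⊕1⊕1⊕0⊕0⊕0⊕0 = 1
s2 (pos 2,3,6,7,10,11,14,15,18,19,22,23,26,27,30,31): 1⊕1⊕0⊕1⊕1⊕1⊕0⊕0⊕1⊕1⊕0⊕1⊕0⊕0⊕1⊕0 = 1
s4 (pos 4,5,6,7,12,13,14,15,20,21,22,23,28,29,30,31): 0⊕0⊕0⊕1⊕0⊕0⊕0⊕0⊕0⊕1⊕0⊕1⊕1⊕0⊕1⊕0 = 1
s8 (pos 8,9,10,11,12,13,14,15,24,25,26,27,28,29,30,31): 0⊕1⊕1⊕1⊕0⊕0⊕0⊕0⊕1⊕0⊕0⊕0⊕1⊕0⊕1⊕0 = 0
s16 (pos 16,17,18,19,20,21,22,23,24,25,26,27,28,29,30,31): 0⊕1⊕1⊕1⊕0⊕1⊕0⊕1⊕1⊕0⊕0⊕0⊕1⊕0⊕1⊕0 = 0
Syndrome s16…s1 = 00111 → error at position 7.
Flip position 7: 1110001011100000111010110001010 → 1110000011100000111010110001010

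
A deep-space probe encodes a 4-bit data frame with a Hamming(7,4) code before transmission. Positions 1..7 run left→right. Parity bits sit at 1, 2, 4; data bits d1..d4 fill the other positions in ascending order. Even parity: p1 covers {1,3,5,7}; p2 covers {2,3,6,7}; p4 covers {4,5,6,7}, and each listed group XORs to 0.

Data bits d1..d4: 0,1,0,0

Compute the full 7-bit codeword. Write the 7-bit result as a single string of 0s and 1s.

1001100

Place data at non-parity positions: p1 p2 0 p4 1 0 0
p1 (pos 1,3,5,7): XOR of data positions = 0⊕1⊕0 = 1
p2 (pos 2,3,6,7): XOR of data positions = 0⊕0⊕0 = 0
p4 (pos 4,5,6,7): XOR of data positions = 1⊕0⊕0 = 1
Codeword: 1001100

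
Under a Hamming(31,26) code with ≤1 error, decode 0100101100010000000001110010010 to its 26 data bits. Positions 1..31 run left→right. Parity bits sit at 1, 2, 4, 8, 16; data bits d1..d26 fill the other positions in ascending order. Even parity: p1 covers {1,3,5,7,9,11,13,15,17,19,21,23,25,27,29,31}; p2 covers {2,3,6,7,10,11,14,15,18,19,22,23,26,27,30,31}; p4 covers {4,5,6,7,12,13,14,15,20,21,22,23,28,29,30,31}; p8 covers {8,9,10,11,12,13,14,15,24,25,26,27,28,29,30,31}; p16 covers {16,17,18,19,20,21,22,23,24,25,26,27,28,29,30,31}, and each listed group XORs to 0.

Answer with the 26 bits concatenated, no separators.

01010001000000001100010010

s1 (pos 1,3,5,7,9,11,13,15,17,19,21,23,25,27,29,31): 0⊕0⊕1⊕1⊕0⊕0⊕0⊕0⊕0⊕0⊕0⊕1⊕0⊕1⊕0⊕0 = 0
s2 (pos 2,3,6,7,10,11,14,15,18,19,22,23,26,27,30,31): 1⊕0⊕0⊕1⊕0⊕0⊕0⊕0⊕0⊕0⊕1⊕1⊕0⊕1⊕1⊕0 = 0
s4 (pos 4,5,6,7,12,13,14,15,20,21,22,23,28,29,30,31): 0⊕1⊕0⊕1⊕1⊕0⊕0⊕0⊕0⊕0⊕1⊕1⊕0⊕0⊕1⊕0 = 0
s8 (pos 8,9,10,11,12,13,14,15,24,25,26,27,28,29,30,31): 1⊕0⊕0⊕0⊕1⊕0⊕0⊕0⊕1⊕0⊕0⊕1⊕0⊕0⊕1⊕0 = 1
s16 (pos 16,17,18,19,20,21,22,23,24,25,26,27,28,29,30,31): 0⊕0⊕0⊕0⊕0⊕0⊕1⊕1⊕1⊕0⊕0⊕1⊕0⊕0⊕1⊕0 = 1
Syndrome s16…s1 = 11000 → error at position 24.
Flip position 24: 0100101100010000000001110010010 → 0100101100010000000001100010010
Read data bits from positions 3,5,6,7,9,10,11,12,13,14,15,17,18,19,20,21,22,23,24,25,26,27,28,29,30,31: 01010001000000001100010010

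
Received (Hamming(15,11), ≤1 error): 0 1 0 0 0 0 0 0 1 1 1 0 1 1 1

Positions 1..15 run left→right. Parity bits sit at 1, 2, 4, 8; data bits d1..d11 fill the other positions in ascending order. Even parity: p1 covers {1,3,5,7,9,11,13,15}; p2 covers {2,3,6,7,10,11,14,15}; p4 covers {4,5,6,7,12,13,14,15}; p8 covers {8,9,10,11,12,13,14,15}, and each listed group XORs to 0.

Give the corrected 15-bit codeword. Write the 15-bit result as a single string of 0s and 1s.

s1 (pos 1,3,5,7,9,11,13,15): 0⊕0⊕0⊕0⊕1⊕1⊕1⊕1 = 0
s2 (pos 2,3,6,7,10,11,14,15): 1⊕0⊕0⊕0⊕1⊕1⊕1⊕1 = 1
s4 (pos 4,5,6,7,12,13,14,15): 0⊕0⊕0⊕0⊕0⊕1⊕1⊕1 = 1
s8 (pos 8,9,10,11,12,13,14,15): 0⊕1⊕1⊕1⊕0⊕1⊕1⊕1 = 0
Syndrome s8…s1 = 0110 → error at position 6.
Flip position 6: 010000001110111 → 010001001110111

010001001110111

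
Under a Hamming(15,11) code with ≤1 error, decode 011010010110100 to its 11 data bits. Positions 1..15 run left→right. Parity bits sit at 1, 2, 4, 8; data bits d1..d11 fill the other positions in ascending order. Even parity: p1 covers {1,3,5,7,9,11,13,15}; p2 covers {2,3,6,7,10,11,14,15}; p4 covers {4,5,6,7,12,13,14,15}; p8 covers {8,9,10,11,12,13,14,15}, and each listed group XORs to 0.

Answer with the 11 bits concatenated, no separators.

s1 (pos 1,3,5,7,9,11,13,15): 0⊕1⊕1⊕0⊕0⊕1⊕1⊕0 = 0
s2 (pos 2,3,6,7,10,11,14,15): 1⊕1⊕0⊕0⊕1⊕1⊕0⊕0 = 0
s4 (pos 4,5,6,7,12,13,14,15): 0⊕1⊕0⊕0⊕0⊕1⊕0⊕0 = 0
s8 (pos 8,9,10,11,12,13,14,15): 1⊕0⊕1⊕1⊕0⊕1⊕0⊕0 = 0
Syndrome s8…s1 = 0000 → no error.
Read data bits from positions 3,5,6,7,9,10,11,12,13,14,15: 11000110100

11000110100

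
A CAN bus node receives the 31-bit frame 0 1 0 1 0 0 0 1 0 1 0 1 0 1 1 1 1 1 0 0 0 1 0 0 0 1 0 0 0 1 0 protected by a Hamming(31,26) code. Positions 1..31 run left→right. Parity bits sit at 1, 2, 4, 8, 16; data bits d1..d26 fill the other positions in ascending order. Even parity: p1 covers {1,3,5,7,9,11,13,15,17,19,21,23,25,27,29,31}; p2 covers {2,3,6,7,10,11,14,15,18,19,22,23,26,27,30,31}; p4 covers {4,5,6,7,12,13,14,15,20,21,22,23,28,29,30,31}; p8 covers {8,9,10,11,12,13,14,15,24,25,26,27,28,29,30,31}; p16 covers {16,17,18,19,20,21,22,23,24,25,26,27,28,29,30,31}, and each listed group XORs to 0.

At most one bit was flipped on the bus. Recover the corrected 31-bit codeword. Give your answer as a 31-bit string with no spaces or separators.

0101000001010111110001000100010

s1 (pos 1,3,5,7,9,11,13,15,17,19,21,23,25,27,29,31): 0⊕0⊕0⊕0⊕0⊕0⊕0⊕1⊕1⊕0⊕0⊕0⊕0⊕0⊕0⊕0 = 0
s2 (pos 2,3,6,7,10,11,14,15,18,19,22,23,26,27,30,31): 1⊕0⊕0⊕0⊕1⊕0⊕1⊕1⊕1⊕0⊕1⊕0⊕1⊕0⊕1⊕0 = 0
s4 (pos 4,5,6,7,12,13,14,15,20,21,22,23,28,29,30,31): 1⊕0⊕0⊕0⊕1⊕0⊕1⊕1⊕0⊕0⊕1⊕0⊕0⊕0⊕1⊕0 = 0
s8 (pos 8,9,10,11,12,13,14,15,24,25,26,27,28,29,30,31): 1⊕0⊕1⊕0⊕1⊕0⊕1⊕1⊕0⊕0⊕1⊕0⊕0⊕0⊕1⊕0 = 1
s16 (pos 16,17,18,19,20,21,22,23,24,25,26,27,28,29,30,31): 1⊕1⊕1⊕0⊕0⊕0⊕1⊕0⊕0⊕0⊕1⊕0⊕0⊕0⊕1⊕0 = 0
Syndrome s16…s1 = 01000 → error at position 8.
Flip position 8: 0101000101010111110001000100010 → 0101000001010111110001000100010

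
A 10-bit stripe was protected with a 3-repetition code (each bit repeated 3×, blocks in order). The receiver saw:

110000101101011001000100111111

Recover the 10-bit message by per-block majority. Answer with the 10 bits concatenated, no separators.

Block 1 (110): 2 ones → 1
Block 2 (000): 0 ones → 0
Block 3 (101): 2 ones → 1
Block 4 (101): 2 ones → 1
Block 5 (011): 2 ones → 1
Block 6 (001): 1 one → 0
Block 7 (000): 0 ones → 0
Block 8 (100): 1 one → 0
Block 9 (111): 3 ones → 1
Block 10 (111): 3 ones → 1

1011100011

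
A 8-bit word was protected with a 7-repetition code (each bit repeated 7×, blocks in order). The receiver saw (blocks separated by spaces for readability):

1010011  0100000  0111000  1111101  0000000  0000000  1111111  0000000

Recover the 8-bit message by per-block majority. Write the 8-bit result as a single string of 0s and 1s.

10010010

Block 1 (1010011): 4 ones → 1
Block 2 (0100000): 1 one → 0
Block 3 (0111000): 3 ones → 0
Block 4 (1111101): 6 ones → 1
Block 5 (0000000): 0 ones → 0
Block 6 (0000000): 0 ones → 0
Block 7 (1111111): 7 ones → 1
Block 8 (0000000): 0 ones → 0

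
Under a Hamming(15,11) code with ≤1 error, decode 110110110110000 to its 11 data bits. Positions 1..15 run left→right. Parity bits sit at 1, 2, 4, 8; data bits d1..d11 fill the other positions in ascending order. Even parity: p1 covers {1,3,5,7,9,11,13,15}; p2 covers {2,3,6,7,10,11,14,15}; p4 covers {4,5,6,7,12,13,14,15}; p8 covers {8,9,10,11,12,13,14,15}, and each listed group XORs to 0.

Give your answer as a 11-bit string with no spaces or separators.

s1 (pos 1,3,5,7,9,11,13,15): 1⊕0⊕1⊕1⊕0⊕1⊕0⊕0 = 0
s2 (pos 2,3,6,7,10,11,14,15): 1⊕0⊕0⊕1⊕1⊕1⊕0⊕0 = 0
s4 (pos 4,5,6,7,12,13,14,15): 1⊕1⊕0⊕1⊕0⊕0⊕0⊕0 = 1
s8 (pos 8,9,10,11,12,13,14,15): 1⊕0⊕1⊕1⊕0⊕0⊕0⊕0 = 1
Syndrome s8…s1 = 1100 → error at position 12.
Flip position 12: 110110110110000 → 110110110111000
Read data bits from positions 3,5,6,7,9,10,11,12,13,14,15: 01010111000

01010111000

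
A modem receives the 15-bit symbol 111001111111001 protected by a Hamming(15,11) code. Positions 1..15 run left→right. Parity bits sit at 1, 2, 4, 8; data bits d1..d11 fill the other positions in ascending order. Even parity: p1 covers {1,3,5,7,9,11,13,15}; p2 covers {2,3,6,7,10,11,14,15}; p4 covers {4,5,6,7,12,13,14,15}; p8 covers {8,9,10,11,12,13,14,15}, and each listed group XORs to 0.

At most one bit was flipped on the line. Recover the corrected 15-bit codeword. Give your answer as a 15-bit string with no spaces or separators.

101001111111001

s1 (pos 1,3,5,7,9,11,13,15): 1⊕1⊕0⊕1⊕1⊕1⊕0⊕1 = 0
s2 (pos 2,3,6,7,10,11,14,15): 1⊕1⊕1⊕1⊕1⊕1⊕0⊕1 = 1
s4 (pos 4,5,6,7,12,13,14,15): 0⊕0⊕1⊕1⊕1⊕0⊕0⊕1 = 0
s8 (pos 8,9,10,11,12,13,14,15): 1⊕1⊕1⊕1⊕1⊕0⊕0⊕1 = 0
Syndrome s8…s1 = 0010 → error at position 2.
Flip position 2: 111001111111001 → 101001111111001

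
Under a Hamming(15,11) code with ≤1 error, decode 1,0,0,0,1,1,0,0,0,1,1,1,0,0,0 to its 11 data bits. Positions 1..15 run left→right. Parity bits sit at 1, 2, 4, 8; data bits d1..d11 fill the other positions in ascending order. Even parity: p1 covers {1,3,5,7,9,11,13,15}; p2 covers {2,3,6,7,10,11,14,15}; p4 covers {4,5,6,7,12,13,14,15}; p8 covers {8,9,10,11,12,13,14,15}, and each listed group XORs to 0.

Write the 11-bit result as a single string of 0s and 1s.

s1 (pos 1,3,5,7,9,11,13,15): 1⊕0⊕1⊕0⊕0⊕1⊕0⊕0 = 1
s2 (pos 2,3,6,7,10,11,14,15): 0⊕0⊕1⊕0⊕1⊕1⊕0⊕0 = 1
s4 (pos 4,5,6,7,12,13,14,15): 0⊕1⊕1⊕0⊕1⊕0⊕0⊕0 = 1
s8 (pos 8,9,10,11,12,13,14,15): 0⊕0⊕1⊕1⊕1⊕0⊕0⊕0 = 1
Syndrome s8…s1 = 1111 → error at position 15.
Flip position 15: 100011000111000 → 100011000111001
Read data bits from positions 3,5,6,7,9,10,11,12,13,14,15: 01100111001

01100111001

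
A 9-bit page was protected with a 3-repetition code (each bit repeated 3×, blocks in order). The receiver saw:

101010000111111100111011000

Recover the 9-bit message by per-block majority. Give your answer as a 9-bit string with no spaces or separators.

Block 1 (101): 2 ones → 1
Block 2 (010): 1 one → 0
Block 3 (000): 0 ones → 0
Block 4 (111): 3 ones → 1
Block 5 (111): 3 ones → 1
Block 6 (100): 1 one → 0
Block 7 (111): 3 ones → 1
Block 8 (011): 2 ones → 1
Block 9 (000): 0 ones → 0

100110110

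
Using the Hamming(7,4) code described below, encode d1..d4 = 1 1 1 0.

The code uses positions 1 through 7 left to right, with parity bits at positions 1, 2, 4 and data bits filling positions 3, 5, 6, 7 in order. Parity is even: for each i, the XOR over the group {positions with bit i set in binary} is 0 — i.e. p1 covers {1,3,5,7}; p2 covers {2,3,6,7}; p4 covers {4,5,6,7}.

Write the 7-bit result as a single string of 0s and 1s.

0010110

Place data at non-parity positions: p1 p2 1 p4 1 1 0
p1 (pos 1,3,5,7): XOR of data positions = 1⊕1⊕0 = 0
p2 (pos 2,3,6,7): XOR of data positions = 1⊕1⊕0 = 0
p4 (pos 4,5,6,7): XOR of data positions = 1⊕1⊕0 = 0
Codeword: 0010110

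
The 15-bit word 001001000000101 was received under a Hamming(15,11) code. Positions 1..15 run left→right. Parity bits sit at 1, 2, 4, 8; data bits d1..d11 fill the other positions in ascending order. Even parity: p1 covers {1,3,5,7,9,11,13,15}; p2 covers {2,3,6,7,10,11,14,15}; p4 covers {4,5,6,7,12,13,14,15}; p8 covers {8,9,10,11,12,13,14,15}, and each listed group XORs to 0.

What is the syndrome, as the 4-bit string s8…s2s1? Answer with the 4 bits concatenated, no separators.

s1 (pos 1,3,5,7,9,11,13,15): 0⊕1⊕0⊕0⊕0⊕0⊕1⊕1 = 1
s2 (pos 2,3,6,7,10,11,14,15): 0⊕1⊕1⊕0⊕0⊕0⊕0⊕1 = 1
s4 (pos 4,5,6,7,12,13,14,15): 0⊕0⊕1⊕0⊕0⊕1⊕0⊕1 = 1
s8 (pos 8,9,10,11,12,13,14,15): 0⊕0⊕0⊕0⊕0⊕1⊕0⊕1 = 0
Syndrome s8…s1 = 0111 → error at position 7.

0111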